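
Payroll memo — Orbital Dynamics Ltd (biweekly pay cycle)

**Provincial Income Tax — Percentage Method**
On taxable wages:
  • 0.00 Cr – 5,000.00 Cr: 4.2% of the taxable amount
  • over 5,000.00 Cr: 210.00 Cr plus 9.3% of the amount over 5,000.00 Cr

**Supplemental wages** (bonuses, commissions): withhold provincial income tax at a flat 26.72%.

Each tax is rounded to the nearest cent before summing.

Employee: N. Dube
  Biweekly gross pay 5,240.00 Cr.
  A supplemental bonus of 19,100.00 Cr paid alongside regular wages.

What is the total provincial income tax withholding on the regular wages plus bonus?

Provincial Income Tax: taxable = 5,240.00 Cr
  210.00 Cr + 9.3% × (5,240.00 Cr − 5,000.00 Cr) = 210.00 Cr + 9.3% × 240.00 Cr = 232.32 Cr
Supplemental (26.72% flat on bonus): 26.72% × 19,100.00 Cr = 5,103.52 Cr
Total provincial income tax: 232.32 Cr + 5,103.52 Cr = 5,335.84 Cr

5,335.84 Cr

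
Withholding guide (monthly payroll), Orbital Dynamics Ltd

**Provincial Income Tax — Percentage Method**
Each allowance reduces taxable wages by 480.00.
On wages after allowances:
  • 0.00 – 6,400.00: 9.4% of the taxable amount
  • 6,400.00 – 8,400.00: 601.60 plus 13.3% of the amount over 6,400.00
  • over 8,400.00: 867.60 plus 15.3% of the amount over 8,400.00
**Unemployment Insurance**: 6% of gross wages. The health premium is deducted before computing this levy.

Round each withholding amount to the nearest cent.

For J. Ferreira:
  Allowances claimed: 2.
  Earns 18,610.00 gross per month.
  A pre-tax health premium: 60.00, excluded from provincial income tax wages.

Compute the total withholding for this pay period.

3,386.67

Provincial Income Tax: taxable = 18,610.00 − 60.00 − 2×480.00 = 17,590.00
  867.60 + 15.3% × (17,590.00 − 8,400.00) = 867.60 + 15.3% × 9,190.00 = 2,273.67
Unemployment Insurance: 6% × 18,550.00 = 1,113.00
Total: 2,273.67 + 1,113.00 = 3,386.67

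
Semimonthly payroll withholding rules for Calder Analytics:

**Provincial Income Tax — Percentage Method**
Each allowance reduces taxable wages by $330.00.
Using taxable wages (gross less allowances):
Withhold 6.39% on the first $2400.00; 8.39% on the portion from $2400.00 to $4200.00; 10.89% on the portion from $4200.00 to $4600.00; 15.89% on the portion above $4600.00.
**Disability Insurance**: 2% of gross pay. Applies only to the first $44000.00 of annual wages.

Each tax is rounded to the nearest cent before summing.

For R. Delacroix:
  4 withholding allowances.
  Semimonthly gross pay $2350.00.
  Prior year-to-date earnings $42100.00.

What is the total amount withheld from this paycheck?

Provincial Income Tax: taxable = $2350.00 − 4×$330.00 = $1030.00
  6.39% × $1030.00 = $65.82
Disability Insurance: cap $44000.00 − YTD $42100.00 = $1900.00 subject; 2% × $1900.00 = $38.00
Total: $65.82 + $38.00 = $103.82

$103.82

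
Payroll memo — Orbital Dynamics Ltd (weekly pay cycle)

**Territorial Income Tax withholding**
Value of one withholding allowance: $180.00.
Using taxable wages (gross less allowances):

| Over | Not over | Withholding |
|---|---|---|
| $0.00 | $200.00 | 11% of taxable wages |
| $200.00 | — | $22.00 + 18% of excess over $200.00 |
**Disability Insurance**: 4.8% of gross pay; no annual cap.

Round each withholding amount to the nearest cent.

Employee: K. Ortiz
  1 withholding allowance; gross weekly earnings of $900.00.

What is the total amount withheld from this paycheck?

$158.80

Territorial Income Tax: taxable = $900.00 − 1×$180.00 = $720.00
  $22.00 + 18% × ($720.00 − $200.00) = $22.00 + 18% × $520.00 = $115.60
Disability Insurance: 4.8% × $900.00 = $43.20
Total: $115.60 + $43.20 = $158.80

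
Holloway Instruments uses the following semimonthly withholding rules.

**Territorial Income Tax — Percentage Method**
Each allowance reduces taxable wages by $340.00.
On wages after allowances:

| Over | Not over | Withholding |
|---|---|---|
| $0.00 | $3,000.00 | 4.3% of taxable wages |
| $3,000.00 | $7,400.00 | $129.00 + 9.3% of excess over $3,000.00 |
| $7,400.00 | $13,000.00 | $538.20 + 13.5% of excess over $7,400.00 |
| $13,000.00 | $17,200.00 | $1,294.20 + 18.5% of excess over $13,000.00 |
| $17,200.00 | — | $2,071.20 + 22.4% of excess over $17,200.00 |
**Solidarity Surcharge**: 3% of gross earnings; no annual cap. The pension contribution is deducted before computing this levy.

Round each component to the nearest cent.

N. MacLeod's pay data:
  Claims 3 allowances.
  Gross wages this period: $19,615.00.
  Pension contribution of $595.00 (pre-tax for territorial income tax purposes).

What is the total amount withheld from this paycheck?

Territorial Income Tax: taxable = $19,615.00 − $595.00 − 3×$340.00 = $18,000.00
  $2,071.20 + 22.4% × ($18,000.00 − $17,200.00) = $2,071.20 + 22.4% × $800.00 = $2,250.40
Solidarity Surcharge: 3% × $19,020.00 = $570.60
Total: $2,250.40 + $570.60 = $2,821.00

$2,821.00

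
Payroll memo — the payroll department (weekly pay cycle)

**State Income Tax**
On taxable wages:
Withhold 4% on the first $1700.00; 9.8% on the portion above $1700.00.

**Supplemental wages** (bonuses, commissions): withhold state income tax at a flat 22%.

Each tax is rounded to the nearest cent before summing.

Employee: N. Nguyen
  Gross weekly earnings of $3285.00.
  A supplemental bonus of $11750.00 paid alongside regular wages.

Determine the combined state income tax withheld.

$2808.33

State Income Tax: taxable = $3285.00
  $68.00 + 9.8% × ($3285.00 − $1700.00) = $68.00 + 9.8% × $1585.00 = $223.33
Supplemental (22% flat on bonus): 22% × $11750.00 = $2585.00
Total state income tax: $223.33 + $2585.00 = $2808.33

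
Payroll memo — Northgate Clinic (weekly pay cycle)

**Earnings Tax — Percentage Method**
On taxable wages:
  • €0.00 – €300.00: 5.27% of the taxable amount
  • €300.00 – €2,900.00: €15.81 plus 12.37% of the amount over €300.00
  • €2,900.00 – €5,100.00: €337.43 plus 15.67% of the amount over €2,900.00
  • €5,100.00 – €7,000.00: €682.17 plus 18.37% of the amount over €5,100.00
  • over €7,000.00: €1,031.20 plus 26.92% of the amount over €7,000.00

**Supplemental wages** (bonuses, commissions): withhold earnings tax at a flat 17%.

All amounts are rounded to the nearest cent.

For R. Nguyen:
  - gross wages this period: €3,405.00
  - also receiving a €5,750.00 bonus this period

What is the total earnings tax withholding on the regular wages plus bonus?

Earnings Tax: taxable = €3,405.00
  €337.43 + 15.67% × (€3,405.00 − €2,900.00) = €337.43 + 15.67% × €505.00 = €416.56
Supplemental (17% flat on bonus): 17% × €5,750.00 = €977.50
Total earnings tax: €416.56 + €977.50 = €1,394.06

€1,394.06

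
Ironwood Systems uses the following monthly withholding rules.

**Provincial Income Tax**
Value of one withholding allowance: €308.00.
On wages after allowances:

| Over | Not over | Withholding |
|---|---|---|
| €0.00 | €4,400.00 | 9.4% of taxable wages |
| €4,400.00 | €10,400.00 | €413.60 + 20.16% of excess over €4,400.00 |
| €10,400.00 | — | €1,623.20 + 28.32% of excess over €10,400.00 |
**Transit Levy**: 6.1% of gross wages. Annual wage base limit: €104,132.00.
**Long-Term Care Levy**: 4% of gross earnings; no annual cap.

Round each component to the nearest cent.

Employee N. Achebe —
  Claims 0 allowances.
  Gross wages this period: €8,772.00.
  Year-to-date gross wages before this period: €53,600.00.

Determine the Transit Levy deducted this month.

€535.09

Transit Levy: 6.1% × €8,772.00 = €535.09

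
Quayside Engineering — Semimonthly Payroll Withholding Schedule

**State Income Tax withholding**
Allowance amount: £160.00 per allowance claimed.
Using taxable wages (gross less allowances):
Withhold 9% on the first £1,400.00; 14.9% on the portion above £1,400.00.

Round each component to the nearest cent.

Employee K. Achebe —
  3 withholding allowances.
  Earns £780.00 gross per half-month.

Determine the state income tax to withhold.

£27.00

State Income Tax: taxable = £780.00 − 3×£160.00 = £300.00
  9% × £300.00 = £27.00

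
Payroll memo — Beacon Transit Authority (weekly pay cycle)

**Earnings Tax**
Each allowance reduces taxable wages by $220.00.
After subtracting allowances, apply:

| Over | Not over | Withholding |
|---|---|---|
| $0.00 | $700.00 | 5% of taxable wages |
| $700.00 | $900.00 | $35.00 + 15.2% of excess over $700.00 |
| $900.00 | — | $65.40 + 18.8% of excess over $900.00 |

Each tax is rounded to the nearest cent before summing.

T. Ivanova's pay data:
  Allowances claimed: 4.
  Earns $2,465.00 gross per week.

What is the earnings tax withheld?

$194.18

Earnings Tax: taxable = $2,465.00 − 4×$220.00 = $1,585.00
  $65.40 + 18.8% × ($1,585.00 − $900.00) = $65.40 + 18.8% × $685.00 = $194.18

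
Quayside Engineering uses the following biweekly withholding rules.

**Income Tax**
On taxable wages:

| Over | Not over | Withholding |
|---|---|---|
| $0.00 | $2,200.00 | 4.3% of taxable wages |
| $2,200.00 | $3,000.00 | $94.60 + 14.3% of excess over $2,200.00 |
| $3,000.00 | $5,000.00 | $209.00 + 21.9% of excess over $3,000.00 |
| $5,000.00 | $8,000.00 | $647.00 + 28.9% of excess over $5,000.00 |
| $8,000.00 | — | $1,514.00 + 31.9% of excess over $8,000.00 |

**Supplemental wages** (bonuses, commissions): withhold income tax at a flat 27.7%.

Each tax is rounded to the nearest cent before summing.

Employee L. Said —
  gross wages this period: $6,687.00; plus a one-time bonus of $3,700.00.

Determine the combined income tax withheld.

Income Tax: taxable = $6,687.00
  $647.00 + 28.9% × ($6,687.00 − $5,000.00) = $647.00 + 28.9% × $1,687.00 = $1,134.54
Supplemental (27.7% flat on bonus): 27.7% × $3,700.00 = $1,024.90
Total income tax: $1,134.54 + $1,024.90 = $2,159.44

$2,159.44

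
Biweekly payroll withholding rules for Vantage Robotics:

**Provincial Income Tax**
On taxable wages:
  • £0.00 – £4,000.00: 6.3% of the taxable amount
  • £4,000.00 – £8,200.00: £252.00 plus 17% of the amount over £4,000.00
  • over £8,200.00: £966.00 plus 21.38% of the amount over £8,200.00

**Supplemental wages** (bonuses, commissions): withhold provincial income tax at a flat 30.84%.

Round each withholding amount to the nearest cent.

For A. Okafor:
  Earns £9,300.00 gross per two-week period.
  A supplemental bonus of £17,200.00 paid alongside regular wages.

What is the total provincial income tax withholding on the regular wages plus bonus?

£6,505.66

Provincial Income Tax: taxable = £9,300.00
  £966.00 + 21.38% × (£9,300.00 − £8,200.00) = £966.00 + 21.38% × £1,100.00 = £1,201.18
Supplemental (30.84% flat on bonus): 30.84% × £17,200.00 = £5,304.48
Total provincial income tax: £1,201.18 + £5,304.48 = £6,505.66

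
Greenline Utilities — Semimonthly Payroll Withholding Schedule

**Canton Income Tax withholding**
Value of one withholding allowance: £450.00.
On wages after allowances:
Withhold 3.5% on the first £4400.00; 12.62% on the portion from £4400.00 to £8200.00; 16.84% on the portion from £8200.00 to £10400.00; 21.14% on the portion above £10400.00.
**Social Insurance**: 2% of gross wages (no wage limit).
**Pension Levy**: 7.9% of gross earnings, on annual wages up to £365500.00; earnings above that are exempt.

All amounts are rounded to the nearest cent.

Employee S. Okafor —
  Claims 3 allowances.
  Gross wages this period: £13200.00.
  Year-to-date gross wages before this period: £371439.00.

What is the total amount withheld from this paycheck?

Canton Income Tax: taxable = £13200.00 − 3×£450.00 = £11850.00
  £1004.04 + 21.14% × (£11850.00 − £10400.00) = £1004.04 + 21.14% × £1450.00 = £1310.57
Social Insurance: 2% × £13200.00 = £264.00
Pension Levy: YTD £371439.00 ≥ cap £365500.00 → £0.00
Total: £1310.57 + £264.00 + £0.00 = £1574.57

£1574.57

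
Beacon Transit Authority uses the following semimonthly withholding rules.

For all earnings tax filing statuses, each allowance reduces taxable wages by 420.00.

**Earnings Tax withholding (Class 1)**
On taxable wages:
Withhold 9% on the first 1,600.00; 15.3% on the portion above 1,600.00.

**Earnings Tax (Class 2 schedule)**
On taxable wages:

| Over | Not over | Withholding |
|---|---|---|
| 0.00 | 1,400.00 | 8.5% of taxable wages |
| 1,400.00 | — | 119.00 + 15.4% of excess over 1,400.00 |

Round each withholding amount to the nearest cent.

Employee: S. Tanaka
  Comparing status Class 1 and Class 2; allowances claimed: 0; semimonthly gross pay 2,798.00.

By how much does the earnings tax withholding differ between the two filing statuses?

Earnings Tax (Class 1): taxable = 2,798.00
  144.00 + 15.3% × (2,798.00 − 1,600.00) = 144.00 + 15.3% × 1,198.00 = 327.29
Earnings Tax (Class 2): taxable = 2,798.00
  119.00 + 15.4% × (2,798.00 − 1,400.00) = 119.00 + 15.4% × 1,398.00 = 334.29
Difference: |327.29 − 334.29| = 7.00 (higher under Class 2)

7.00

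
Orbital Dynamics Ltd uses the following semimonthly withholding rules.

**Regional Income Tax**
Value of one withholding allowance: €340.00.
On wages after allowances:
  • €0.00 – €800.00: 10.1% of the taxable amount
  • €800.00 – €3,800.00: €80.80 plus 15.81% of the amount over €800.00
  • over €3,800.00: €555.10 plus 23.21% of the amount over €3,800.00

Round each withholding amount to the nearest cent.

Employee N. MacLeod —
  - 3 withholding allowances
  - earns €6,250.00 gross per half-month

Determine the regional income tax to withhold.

Regional Income Tax: taxable = €6,250.00 − 3×€340.00 = €5,230.00
  €555.10 + 23.21% × (€5,230.00 − €3,800.00) = €555.10 + 23.21% × €1,430.00 = €887.00

€887.00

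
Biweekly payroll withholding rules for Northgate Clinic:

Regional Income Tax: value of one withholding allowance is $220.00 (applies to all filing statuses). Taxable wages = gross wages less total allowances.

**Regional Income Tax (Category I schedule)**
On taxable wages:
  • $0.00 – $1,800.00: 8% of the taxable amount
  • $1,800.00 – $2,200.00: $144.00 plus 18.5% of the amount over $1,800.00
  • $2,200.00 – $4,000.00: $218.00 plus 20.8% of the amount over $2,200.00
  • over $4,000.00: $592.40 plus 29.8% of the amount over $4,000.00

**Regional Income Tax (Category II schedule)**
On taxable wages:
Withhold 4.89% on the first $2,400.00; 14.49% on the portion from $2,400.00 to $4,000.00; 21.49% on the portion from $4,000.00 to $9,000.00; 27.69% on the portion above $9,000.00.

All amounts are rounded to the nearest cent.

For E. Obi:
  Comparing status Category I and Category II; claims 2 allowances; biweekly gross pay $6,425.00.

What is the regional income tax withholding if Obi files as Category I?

$1,183.93

Regional Income Tax (Category I): taxable = $6,425.00 − 2×$220.00 = $5,985.00
  $592.40 + 29.8% × ($5,985.00 − $4,000.00) = $592.40 + 29.8% × $1,985.00 = $1,183.93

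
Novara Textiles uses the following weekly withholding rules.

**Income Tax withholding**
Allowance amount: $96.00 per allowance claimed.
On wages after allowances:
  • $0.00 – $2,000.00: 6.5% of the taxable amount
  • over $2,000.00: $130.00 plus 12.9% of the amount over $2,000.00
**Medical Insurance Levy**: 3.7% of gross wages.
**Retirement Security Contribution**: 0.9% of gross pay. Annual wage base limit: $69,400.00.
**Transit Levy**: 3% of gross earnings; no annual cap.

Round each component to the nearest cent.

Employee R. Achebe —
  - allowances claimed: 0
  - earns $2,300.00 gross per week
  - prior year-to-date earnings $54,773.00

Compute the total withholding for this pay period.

Income Tax: taxable = $2,300.00
  $130.00 + 12.9% × ($2,300.00 − $2,000.00) = $130.00 + 12.9% × $300.00 = $168.70
Medical Insurance Levy: 3.7% × $2,300.00 = $85.10
Retirement Security Contribution: 0.9% × $2,300.00 = $20.70
Transit Levy: 3% × $2,300.00 = $69.00
Total: $168.70 + $85.10 + $20.70 + $69.00 = $343.50

$343.50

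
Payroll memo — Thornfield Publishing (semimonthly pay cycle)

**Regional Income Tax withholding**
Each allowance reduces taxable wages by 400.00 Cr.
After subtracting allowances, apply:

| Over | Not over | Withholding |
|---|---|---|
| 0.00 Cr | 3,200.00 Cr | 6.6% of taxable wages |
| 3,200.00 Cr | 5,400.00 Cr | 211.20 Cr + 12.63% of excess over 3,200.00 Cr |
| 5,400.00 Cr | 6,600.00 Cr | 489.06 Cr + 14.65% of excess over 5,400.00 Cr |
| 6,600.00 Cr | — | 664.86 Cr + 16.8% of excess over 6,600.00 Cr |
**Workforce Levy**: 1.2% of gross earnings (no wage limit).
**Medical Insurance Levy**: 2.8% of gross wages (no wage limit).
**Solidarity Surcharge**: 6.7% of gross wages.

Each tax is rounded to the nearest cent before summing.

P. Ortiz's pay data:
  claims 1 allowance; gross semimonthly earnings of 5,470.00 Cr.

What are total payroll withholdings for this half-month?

Regional Income Tax: taxable = 5,470.00 Cr − 1×400.00 Cr = 5,070.00 Cr
  211.20 Cr + 12.63% × (5,070.00 Cr − 3,200.00 Cr) = 211.20 Cr + 12.63% × 1,870.00 Cr = 447.38 Cr
Workforce Levy: 1.2% × 5,470.00 Cr = 65.64 Cr
Medical Insurance Levy: 2.8% × 5,470.00 Cr = 153.16 Cr
Solidarity Surcharge: 6.7% × 5,470.00 Cr = 366.49 Cr
Total: 447.38 Cr + 65.64 Cr + 153.16 Cr + 366.49 Cr = 1,032.67 Cr

1,032.67 Cr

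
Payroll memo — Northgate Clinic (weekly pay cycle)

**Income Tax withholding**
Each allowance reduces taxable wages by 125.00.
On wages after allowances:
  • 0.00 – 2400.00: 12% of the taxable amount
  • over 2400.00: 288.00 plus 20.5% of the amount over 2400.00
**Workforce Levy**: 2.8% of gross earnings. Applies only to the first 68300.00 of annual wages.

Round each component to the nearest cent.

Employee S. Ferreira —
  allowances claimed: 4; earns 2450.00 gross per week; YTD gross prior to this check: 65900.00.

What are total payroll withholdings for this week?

Income Tax: taxable = 2450.00 − 4×125.00 = 1950.00
  12% × 1950.00 = 234.00
Workforce Levy: cap 68300.00 − YTD 65900.00 = 2400.00 subject; 2.8% × 2400.00 = 67.20
Total: 234.00 + 67.20 = 301.20

301.20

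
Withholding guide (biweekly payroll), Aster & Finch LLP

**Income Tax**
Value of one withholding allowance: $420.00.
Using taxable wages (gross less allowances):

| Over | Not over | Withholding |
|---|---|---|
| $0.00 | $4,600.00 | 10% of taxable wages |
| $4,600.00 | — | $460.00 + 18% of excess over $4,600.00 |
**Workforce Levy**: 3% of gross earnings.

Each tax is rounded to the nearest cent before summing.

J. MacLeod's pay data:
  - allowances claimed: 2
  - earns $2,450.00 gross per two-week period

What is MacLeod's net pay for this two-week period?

$2,215.50

Income Tax: taxable = $2,450.00 − 2×$420.00 = $1,610.00
  10% × $1,610.00 = $161.00
Workforce Levy: 3% × $2,450.00 = $73.50
Total withheld: $161.00 + $73.50 = $234.50
Net pay: $2,450.00 − $234.50 = $2,215.50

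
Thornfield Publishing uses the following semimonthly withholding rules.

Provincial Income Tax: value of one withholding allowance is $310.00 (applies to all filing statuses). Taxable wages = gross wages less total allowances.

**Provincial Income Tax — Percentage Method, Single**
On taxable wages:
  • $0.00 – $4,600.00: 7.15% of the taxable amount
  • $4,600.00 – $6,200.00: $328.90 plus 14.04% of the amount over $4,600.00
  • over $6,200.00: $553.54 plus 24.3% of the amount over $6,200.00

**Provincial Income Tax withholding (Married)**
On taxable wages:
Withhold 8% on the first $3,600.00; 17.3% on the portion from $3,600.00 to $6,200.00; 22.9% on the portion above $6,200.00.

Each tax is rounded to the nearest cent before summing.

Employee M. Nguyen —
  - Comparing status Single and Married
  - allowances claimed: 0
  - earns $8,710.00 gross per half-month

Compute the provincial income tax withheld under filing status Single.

$1,163.47

Provincial Income Tax (Single): taxable = $8,710.00
  $553.54 + 24.3% × ($8,710.00 − $6,200.00) = $553.54 + 24.3% × $2,510.00 = $1,163.47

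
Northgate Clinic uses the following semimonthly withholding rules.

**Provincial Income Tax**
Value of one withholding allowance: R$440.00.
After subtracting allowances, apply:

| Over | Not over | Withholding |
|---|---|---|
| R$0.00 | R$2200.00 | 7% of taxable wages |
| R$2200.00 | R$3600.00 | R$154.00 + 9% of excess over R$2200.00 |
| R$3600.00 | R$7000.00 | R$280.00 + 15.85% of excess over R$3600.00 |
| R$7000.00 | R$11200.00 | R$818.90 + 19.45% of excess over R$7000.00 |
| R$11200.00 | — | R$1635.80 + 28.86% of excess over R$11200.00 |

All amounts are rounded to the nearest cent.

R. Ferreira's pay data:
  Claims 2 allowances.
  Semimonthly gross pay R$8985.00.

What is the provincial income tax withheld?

Provincial Income Tax: taxable = R$8985.00 − 2×R$440.00 = R$8105.00
  R$818.90 + 19.45% × (R$8105.00 − R$7000.00) = R$818.90 + 19.45% × R$1105.00 = R$1033.82

R$1033.82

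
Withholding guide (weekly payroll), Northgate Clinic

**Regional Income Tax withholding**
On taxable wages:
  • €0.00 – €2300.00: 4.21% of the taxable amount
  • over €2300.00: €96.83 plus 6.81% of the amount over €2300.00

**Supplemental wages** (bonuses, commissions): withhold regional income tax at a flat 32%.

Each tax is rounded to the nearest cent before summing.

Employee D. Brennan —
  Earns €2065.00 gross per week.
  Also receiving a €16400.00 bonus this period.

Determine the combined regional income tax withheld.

€5334.94

Regional Income Tax: taxable = €2065.00
  4.21% × €2065.00 = €86.94
Supplemental (32% flat on bonus): 32% × €16400.00 = €5248.00
Total regional income tax: €86.94 + €5248.00 = €5334.94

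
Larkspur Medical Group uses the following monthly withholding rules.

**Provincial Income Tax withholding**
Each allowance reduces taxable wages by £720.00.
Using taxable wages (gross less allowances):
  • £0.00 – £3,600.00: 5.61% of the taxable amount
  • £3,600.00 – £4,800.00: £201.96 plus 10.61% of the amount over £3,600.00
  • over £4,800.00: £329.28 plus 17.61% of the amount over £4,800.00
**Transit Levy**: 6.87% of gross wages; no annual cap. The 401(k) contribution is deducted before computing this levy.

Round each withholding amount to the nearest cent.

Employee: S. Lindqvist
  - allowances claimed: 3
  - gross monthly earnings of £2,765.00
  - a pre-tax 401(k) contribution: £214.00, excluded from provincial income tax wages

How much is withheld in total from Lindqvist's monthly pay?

£197.19

Provincial Income Tax: taxable = £2,765.00 − £214.00 − 3×£720.00 = £391.00
  5.61% × £391.00 = £21.94
Transit Levy: 6.87% × £2,551.00 = £175.25
Total: £21.94 + £175.25 = £197.19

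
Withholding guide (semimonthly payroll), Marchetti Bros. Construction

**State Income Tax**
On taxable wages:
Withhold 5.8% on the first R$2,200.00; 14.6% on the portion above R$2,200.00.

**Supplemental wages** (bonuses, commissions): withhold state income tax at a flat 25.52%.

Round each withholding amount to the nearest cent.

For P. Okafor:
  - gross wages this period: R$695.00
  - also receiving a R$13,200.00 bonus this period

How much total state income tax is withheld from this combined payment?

State Income Tax: taxable = R$695.00
  5.8% × R$695.00 = R$40.31
Supplemental (25.52% flat on bonus): 25.52% × R$13,200.00 = R$3,368.64
Total state income tax: R$40.31 + R$3,368.64 = R$3,408.95

R$3,408.95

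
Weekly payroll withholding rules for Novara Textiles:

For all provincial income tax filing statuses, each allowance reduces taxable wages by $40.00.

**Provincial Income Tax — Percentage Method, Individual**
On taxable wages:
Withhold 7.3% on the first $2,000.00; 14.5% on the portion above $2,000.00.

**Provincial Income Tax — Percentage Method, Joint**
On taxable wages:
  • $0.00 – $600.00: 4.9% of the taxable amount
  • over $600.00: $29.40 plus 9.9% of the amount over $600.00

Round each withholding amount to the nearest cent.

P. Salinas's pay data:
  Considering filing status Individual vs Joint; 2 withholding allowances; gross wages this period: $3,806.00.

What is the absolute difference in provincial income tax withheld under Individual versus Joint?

Provincial Income Tax (Individual): taxable = $3,806.00 − 2×$40.00 = $3,726.00
  $146.00 + 14.5% × ($3,726.00 − $2,000.00) = $146.00 + 14.5% × $1,726.00 = $396.27
Provincial Income Tax (Joint): taxable = $3,806.00 − 2×$40.00 = $3,726.00
  $29.40 + 9.9% × ($3,726.00 − $600.00) = $29.40 + 9.9% × $3,126.00 = $338.87
Difference: |$396.27 − $338.87| = $57.40 (higher under Individual)

$57.40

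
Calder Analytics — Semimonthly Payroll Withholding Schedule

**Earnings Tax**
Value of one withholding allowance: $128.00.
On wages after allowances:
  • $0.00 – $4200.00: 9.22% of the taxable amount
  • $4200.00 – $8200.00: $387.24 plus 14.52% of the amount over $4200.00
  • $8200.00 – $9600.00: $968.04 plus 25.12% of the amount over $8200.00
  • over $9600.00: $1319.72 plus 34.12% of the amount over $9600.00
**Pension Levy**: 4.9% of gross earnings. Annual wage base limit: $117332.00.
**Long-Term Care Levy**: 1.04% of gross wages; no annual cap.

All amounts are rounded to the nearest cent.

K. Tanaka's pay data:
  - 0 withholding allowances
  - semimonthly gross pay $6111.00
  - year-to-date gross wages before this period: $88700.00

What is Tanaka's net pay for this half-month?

$5083.29

Earnings Tax: taxable = $6111.00
  $387.24 + 14.52% × ($6111.00 − $4200.00) = $387.24 + 14.52% × $1911.00 = $664.72
Pension Levy: 4.9% × $6111.00 = $299.44
Long-Term Care Levy: 1.04% × $6111.00 = $63.55
Total withheld: $664.72 + $299.44 + $63.55 = $1027.71
Net pay: $6111.00 − $1027.71 = $5083.29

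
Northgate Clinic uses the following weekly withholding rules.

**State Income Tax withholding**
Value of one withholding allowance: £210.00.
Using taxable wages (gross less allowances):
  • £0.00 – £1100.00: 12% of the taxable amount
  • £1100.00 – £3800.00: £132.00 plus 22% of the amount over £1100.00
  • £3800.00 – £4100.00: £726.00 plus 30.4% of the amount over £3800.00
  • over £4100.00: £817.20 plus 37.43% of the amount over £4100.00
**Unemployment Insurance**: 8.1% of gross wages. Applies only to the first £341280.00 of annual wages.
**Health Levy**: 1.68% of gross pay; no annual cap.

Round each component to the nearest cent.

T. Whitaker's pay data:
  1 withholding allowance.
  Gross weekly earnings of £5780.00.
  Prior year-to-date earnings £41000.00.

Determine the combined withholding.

£1932.70

State Income Tax: taxable = £5780.00 − 1×£210.00 = £5570.00
  £817.20 + 37.43% × (£5570.00 − £4100.00) = £817.20 + 37.43% × £1470.00 = £1367.42
Unemployment Insurance: 8.1% × £5780.00 = £468.18
Health Levy: 1.68% × £5780.00 = £97.10
Total: £1367.42 + £468.18 + £97.10 = £1932.70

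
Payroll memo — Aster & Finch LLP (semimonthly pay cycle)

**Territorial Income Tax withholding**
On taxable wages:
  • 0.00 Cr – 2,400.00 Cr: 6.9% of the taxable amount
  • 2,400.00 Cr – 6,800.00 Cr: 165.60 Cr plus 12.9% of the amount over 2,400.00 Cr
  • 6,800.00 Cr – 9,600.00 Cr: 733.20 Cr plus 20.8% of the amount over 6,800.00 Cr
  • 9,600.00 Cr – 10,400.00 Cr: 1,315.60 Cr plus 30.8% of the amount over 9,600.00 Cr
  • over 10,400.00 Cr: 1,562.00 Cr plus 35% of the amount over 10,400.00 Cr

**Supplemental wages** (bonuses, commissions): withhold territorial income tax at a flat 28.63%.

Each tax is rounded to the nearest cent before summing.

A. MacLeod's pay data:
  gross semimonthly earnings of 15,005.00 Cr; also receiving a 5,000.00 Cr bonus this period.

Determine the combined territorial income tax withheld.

4,605.25 Cr

Territorial Income Tax: taxable = 15,005.00 Cr
  1,562.00 Cr + 35% × (15,005.00 Cr − 10,400.00 Cr) = 1,562.00 Cr + 35% × 4,605.00 Cr = 3,173.75 Cr
Supplemental (28.63% flat on bonus): 28.63% × 5,000.00 Cr = 1,431.50 Cr
Total territorial income tax: 3,173.75 Cr + 1,431.50 Cr = 4,605.25 Cr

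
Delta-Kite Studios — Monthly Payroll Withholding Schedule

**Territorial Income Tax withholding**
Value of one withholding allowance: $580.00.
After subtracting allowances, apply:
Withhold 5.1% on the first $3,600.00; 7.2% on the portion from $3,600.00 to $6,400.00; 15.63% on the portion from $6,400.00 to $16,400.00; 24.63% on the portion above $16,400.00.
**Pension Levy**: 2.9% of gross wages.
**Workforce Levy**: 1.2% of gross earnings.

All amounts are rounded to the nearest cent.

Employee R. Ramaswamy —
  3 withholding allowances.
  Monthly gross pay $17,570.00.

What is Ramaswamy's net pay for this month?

Territorial Income Tax: taxable = $17,570.00 − 3×$580.00 = $15,830.00
  $385.20 + 15.63% × ($15,830.00 − $6,400.00) = $385.20 + 15.63% × $9,430.00 = $1,859.11
Pension Levy: 2.9% × $17,570.00 = $509.53
Workforce Levy: 1.2% × $17,570.00 = $210.84
Total withheld: $1,859.11 + $509.53 + $210.84 = $2,579.48
Net pay: $17,570.00 − $2,579.48 = $14,990.52

$14,990.52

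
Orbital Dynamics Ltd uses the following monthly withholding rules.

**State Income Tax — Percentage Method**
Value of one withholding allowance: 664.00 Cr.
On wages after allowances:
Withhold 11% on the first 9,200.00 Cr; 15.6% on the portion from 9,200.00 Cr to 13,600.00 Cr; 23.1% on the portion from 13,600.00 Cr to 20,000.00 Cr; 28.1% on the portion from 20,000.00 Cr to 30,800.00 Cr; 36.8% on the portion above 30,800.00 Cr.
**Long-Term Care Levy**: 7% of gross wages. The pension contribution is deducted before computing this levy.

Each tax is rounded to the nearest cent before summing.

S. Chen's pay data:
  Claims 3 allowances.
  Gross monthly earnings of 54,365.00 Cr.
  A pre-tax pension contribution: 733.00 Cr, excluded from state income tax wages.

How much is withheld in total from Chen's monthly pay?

17,634.96 Cr

State Income Tax: taxable = 54,365.00 Cr − 733.00 Cr − 3×664.00 Cr = 51,640.00 Cr
  6,211.60 Cr + 36.8% × (51,640.00 Cr − 30,800.00 Cr) = 6,211.60 Cr + 36.8% × 20,840.00 Cr = 13,880.72 Cr
Long-Term Care Levy: 7% × 53,632.00 Cr = 3,754.24 Cr
Total: 13,880.72 Cr + 3,754.24 Cr = 17,634.96 Cr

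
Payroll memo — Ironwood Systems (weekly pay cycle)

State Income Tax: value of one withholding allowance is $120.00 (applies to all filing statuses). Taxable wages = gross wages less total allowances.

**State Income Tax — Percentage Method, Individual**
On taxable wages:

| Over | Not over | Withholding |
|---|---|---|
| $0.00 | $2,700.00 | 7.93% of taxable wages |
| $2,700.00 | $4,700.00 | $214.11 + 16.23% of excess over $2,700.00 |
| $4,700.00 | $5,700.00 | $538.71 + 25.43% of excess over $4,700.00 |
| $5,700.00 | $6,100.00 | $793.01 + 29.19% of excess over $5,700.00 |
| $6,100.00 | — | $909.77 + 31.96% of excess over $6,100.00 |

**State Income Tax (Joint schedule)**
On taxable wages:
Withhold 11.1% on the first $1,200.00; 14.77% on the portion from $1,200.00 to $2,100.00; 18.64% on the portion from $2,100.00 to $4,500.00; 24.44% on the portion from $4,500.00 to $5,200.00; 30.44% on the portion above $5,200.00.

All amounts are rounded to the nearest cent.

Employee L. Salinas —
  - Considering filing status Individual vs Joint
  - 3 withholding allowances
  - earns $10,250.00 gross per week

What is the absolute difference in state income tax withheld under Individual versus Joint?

$191.16

State Income Tax (Individual): taxable = $10,250.00 − 3×$120.00 = $9,890.00
  $909.77 + 31.96% × ($9,890.00 − $6,100.00) = $909.77 + 31.96% × $3,790.00 = $2,121.05
State Income Tax (Joint): taxable = $10,250.00 − 3×$120.00 = $9,890.00
  $884.57 + 30.44% × ($9,890.00 − $5,200.00) = $884.57 + 30.44% × $4,690.00 = $2,312.21
Difference: |$2,121.05 − $2,312.21| = $191.16 (higher under Joint)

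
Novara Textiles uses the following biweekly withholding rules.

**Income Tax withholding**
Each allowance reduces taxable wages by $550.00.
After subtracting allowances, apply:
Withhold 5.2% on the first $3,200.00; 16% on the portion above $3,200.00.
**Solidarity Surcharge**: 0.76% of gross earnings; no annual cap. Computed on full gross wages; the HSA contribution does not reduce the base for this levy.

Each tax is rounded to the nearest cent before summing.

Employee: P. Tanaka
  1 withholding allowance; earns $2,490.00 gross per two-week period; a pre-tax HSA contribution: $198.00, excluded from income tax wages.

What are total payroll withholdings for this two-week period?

$109.50

Income Tax: taxable = $2,490.00 − $198.00 − 1×$550.00 = $1,742.00
  5.2% × $1,742.00 = $90.58
Solidarity Surcharge: 0.76% × $2,490.00 = $18.92
Total: $90.58 + $18.92 = $109.50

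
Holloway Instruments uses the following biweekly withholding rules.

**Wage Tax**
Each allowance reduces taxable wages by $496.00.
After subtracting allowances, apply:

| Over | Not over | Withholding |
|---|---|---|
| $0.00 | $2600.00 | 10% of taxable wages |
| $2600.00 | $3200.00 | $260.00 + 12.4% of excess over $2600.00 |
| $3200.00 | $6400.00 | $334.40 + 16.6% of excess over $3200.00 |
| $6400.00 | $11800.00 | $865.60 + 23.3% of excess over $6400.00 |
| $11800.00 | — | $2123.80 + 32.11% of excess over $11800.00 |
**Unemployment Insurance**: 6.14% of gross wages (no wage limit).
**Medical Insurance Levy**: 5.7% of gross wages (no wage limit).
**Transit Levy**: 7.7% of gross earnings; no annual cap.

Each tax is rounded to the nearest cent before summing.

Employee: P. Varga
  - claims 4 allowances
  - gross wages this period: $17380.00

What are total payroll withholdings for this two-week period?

$6674.53

Wage Tax: taxable = $17380.00 − 4×$496.00 = $15396.00
  $2123.80 + 32.11% × ($15396.00 − $11800.00) = $2123.80 + 32.11% × $3596.00 = $3278.48
Unemployment Insurance: 6.14% × $17380.00 = $1067.13
Medical Insurance Levy: 5.7% × $17380.00 = $990.66
Transit Levy: 7.7% × $17380.00 = $1338.26
Total: $3278.48 + $1067.13 + $990.66 + $1338.26 = $6674.53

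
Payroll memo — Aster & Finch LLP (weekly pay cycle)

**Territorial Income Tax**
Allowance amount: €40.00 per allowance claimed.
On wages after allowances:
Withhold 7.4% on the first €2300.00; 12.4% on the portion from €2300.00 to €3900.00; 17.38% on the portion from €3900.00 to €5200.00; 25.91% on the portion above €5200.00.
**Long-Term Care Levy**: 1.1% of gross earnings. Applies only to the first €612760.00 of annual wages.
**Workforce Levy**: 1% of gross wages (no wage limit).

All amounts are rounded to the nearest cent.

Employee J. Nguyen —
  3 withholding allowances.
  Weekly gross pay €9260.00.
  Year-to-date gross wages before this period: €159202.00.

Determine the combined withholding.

€1809.85

Territorial Income Tax: taxable = €9260.00 − 3×€40.00 = €9140.00
  €594.54 + 25.91% × (€9140.00 − €5200.00) = €594.54 + 25.91% × €3940.00 = €1615.39
Long-Term Care Levy: 1.1% × €9260.00 = €101.86
Workforce Levy: 1% × €9260.00 = €92.60
Total: €1615.39 + €101.86 + €92.60 = €1809.85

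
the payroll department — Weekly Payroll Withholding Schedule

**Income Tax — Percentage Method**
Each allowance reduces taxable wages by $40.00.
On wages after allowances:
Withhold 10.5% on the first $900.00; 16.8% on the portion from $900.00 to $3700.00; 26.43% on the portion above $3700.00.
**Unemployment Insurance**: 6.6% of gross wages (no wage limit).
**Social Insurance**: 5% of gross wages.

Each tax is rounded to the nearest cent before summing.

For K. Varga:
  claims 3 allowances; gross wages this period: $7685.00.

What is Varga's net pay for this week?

$5207.12

Income Tax: taxable = $7685.00 − 3×$40.00 = $7565.00
  $564.90 + 26.43% × ($7565.00 − $3700.00) = $564.90 + 26.43% × $3865.00 = $1586.42
Unemployment Insurance: 6.6% × $7685.00 = $507.21
Social Insurance: 5% × $7685.00 = $384.25
Total withheld: $1586.42 + $507.21 + $384.25 = $2477.88
Net pay: $7685.00 − $2477.88 = $5207.12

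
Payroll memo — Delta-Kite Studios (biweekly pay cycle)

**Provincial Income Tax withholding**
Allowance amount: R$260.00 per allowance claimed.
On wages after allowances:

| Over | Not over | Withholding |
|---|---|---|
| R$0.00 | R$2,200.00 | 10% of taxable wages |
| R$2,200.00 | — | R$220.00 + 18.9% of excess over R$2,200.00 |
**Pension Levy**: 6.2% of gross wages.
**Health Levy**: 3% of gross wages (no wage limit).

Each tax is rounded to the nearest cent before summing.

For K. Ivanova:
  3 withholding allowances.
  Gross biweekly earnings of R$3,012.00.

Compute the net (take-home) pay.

Provincial Income Tax: taxable = R$3,012.00 − 3×R$260.00 = R$2,232.00
  R$220.00 + 18.9% × (R$2,232.00 − R$2,200.00) = R$220.00 + 18.9% × R$32.00 = R$226.05
Pension Levy: 6.2% × R$3,012.00 = R$186.74
Health Levy: 3% × R$3,012.00 = R$90.36
Total withheld: R$226.05 + R$186.74 + R$90.36 = R$503.15
Net pay: R$3,012.00 − R$503.15 = R$2,508.85

R$2,508.85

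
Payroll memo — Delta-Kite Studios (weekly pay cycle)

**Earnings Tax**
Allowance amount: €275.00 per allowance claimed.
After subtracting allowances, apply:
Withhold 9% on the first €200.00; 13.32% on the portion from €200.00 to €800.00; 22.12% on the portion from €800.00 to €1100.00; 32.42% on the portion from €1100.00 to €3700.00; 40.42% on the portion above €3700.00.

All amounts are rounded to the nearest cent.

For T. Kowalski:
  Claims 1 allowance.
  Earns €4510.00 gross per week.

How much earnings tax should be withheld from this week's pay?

€1223.45

Earnings Tax: taxable = €4510.00 − 1×€275.00 = €4235.00
  €1007.20 + 40.42% × (€4235.00 − €3700.00) = €1007.20 + 40.42% × €535.00 = €1223.45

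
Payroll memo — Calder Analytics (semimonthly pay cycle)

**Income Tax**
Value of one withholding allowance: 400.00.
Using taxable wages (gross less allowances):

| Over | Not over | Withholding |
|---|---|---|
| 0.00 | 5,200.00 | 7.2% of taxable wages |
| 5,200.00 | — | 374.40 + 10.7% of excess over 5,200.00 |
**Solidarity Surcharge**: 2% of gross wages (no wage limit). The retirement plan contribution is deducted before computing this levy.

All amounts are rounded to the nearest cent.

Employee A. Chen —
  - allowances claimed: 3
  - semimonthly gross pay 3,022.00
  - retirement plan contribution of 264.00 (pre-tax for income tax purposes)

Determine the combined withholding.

Income Tax: taxable = 3,022.00 − 264.00 − 3×400.00 = 1,558.00
  7.2% × 1,558.00 = 112.18
Solidarity Surcharge: 2% × 2,758.00 = 55.16
Total: 112.18 + 55.16 = 167.34

167.34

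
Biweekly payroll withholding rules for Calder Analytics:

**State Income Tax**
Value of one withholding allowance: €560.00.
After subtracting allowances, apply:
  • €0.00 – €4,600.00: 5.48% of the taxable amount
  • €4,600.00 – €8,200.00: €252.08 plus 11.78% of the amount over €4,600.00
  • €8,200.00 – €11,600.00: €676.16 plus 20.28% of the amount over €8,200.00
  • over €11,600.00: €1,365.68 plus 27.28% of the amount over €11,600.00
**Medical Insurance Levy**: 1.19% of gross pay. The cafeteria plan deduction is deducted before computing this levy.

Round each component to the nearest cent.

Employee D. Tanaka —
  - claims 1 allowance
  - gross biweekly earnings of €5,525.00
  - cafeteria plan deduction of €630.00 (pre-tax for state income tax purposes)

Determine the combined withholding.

€295.81

State Income Tax: taxable = €5,525.00 − €630.00 − 1×€560.00 = €4,335.00
  5.48% × €4,335.00 = €237.56
Medical Insurance Levy: 1.19% × €4,895.00 = €58.25
Total: €237.56 + €58.25 = €295.81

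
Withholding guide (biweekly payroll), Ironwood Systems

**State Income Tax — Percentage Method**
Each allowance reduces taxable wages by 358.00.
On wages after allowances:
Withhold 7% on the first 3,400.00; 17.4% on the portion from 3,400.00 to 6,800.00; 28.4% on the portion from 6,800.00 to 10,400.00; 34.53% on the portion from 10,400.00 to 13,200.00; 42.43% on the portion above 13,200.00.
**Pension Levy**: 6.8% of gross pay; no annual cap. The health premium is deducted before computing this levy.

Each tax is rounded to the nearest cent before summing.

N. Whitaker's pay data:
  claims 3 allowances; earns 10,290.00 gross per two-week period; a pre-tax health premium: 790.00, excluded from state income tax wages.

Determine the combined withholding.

1,937.38

State Income Tax: taxable = 10,290.00 − 790.00 − 3×358.00 = 8,426.00
  829.60 + 28.4% × (8,426.00 − 6,800.00) = 829.60 + 28.4% × 1,626.00 = 1,291.38
Pension Levy: 6.8% × 9,500.00 = 646.00
Total: 1,291.38 + 646.00 = 1,937.38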